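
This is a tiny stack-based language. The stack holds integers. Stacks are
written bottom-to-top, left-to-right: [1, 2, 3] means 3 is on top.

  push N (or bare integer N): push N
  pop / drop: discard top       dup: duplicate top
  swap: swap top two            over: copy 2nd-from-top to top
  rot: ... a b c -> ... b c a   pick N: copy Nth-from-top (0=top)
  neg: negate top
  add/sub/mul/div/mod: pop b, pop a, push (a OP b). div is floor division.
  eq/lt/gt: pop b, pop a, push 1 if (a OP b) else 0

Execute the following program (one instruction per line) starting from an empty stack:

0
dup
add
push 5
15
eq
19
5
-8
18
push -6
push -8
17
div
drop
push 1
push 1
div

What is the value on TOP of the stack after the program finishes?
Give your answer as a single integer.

After 'push 0': [0]
After 'dup': [0, 0]
After 'add': [0]
After 'push 5': [0, 5]
After 'push 15': [0, 5, 15]
After 'eq': [0, 0]
After 'push 19': [0, 0, 19]
After 'push 5': [0, 0, 19, 5]
After 'push -8': [0, 0, 19, 5, -8]
After 'push 18': [0, 0, 19, 5, -8, 18]
After 'push -6': [0, 0, 19, 5, -8, 18, -6]
After 'push -8': [0, 0, 19, 5, -8, 18, -6, -8]
After 'push 17': [0, 0, 19, 5, -8, 18, -6, -8, 17]
After 'div': [0, 0, 19, 5, -8, 18, -6, -1]
After 'drop': [0, 0, 19, 5, -8, 18, -6]
After 'push 1': [0, 0, 19, 5, -8, 18, -6, 1]
After 'push 1': [0, 0, 19, 5, -8, 18, -6, 1, 1]
After 'div': [0, 0, 19, 5, -8, 18, -6, 1]

Answer: 1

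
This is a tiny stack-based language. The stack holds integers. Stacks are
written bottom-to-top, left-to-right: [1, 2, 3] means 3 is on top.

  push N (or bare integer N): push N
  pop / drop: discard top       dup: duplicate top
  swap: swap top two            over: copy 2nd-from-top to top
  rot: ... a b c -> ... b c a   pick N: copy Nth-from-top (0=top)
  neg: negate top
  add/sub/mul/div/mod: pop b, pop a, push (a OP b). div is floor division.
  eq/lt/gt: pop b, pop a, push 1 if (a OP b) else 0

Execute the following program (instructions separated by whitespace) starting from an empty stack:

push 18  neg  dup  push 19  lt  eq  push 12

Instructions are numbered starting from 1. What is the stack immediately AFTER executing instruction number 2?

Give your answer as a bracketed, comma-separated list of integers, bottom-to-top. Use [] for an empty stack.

Answer: [-18]

Derivation:
Step 1 ('push 18'): [18]
Step 2 ('neg'): [-18]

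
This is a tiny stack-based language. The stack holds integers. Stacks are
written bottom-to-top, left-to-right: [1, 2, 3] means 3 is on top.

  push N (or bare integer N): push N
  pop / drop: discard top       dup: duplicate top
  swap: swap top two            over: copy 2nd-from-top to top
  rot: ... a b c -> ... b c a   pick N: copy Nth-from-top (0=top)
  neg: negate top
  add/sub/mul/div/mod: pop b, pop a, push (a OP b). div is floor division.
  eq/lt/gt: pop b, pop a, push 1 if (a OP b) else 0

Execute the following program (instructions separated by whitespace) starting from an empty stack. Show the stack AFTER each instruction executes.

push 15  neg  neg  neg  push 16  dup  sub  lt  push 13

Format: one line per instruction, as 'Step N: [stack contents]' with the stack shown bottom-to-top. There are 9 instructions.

Step 1: [15]
Step 2: [-15]
Step 3: [15]
Step 4: [-15]
Step 5: [-15, 16]
Step 6: [-15, 16, 16]
Step 7: [-15, 0]
Step 8: [1]
Step 9: [1, 13]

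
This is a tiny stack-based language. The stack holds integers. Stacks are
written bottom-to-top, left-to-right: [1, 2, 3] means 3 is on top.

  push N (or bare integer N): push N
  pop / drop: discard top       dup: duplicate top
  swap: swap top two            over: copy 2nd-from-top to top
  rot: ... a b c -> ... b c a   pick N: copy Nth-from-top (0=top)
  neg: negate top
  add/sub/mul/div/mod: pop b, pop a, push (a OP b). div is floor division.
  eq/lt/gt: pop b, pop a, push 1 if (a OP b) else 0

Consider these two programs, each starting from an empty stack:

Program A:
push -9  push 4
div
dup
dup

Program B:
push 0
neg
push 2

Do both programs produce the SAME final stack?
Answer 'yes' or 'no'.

Answer: no

Derivation:
Program A trace:
  After 'push -9': [-9]
  After 'push 4': [-9, 4]
  After 'div': [-3]
  After 'dup': [-3, -3]
  After 'dup': [-3, -3, -3]
Program A final stack: [-3, -3, -3]

Program B trace:
  After 'push 0': [0]
  After 'neg': [0]
  After 'push 2': [0, 2]
Program B final stack: [0, 2]
Same: no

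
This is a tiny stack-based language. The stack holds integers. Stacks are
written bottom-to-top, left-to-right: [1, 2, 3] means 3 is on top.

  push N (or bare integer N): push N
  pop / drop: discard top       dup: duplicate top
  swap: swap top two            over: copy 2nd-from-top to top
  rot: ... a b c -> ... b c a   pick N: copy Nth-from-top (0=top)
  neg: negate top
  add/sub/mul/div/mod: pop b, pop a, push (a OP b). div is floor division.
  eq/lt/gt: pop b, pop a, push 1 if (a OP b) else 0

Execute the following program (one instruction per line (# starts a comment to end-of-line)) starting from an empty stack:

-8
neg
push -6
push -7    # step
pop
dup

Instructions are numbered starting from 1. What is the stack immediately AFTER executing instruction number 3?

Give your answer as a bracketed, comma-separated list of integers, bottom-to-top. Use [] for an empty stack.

Step 1 ('-8'): [-8]
Step 2 ('neg'): [8]
Step 3 ('push -6'): [8, -6]

Answer: [8, -6]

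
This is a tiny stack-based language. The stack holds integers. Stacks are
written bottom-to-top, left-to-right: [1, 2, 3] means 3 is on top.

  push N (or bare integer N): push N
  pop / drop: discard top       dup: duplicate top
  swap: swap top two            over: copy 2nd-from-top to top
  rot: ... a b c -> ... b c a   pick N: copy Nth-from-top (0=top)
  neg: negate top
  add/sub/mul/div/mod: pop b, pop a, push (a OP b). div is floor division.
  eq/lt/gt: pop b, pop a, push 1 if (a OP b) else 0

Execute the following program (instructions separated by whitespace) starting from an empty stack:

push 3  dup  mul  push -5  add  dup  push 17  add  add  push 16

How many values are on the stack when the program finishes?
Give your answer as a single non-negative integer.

Answer: 2

Derivation:
After 'push 3': stack = [3] (depth 1)
After 'dup': stack = [3, 3] (depth 2)
After 'mul': stack = [9] (depth 1)
After 'push -5': stack = [9, -5] (depth 2)
After 'add': stack = [4] (depth 1)
After 'dup': stack = [4, 4] (depth 2)
After 'push 17': stack = [4, 4, 17] (depth 3)
After 'add': stack = [4, 21] (depth 2)
After 'add': stack = [25] (depth 1)
After 'push 16': stack = [25, 16] (depth 2)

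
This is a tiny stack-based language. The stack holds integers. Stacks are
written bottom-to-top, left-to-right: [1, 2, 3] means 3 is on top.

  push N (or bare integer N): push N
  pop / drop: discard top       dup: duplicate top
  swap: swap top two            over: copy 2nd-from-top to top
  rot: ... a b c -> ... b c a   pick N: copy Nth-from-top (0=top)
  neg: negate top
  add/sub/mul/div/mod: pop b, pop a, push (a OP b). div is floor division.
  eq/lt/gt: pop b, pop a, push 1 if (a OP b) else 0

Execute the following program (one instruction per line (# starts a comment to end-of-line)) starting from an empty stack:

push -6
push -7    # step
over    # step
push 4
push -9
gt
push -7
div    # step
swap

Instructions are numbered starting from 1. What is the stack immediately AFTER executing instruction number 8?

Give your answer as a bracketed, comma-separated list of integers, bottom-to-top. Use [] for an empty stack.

Step 1 ('push -6'): [-6]
Step 2 ('push -7'): [-6, -7]
Step 3 ('over'): [-6, -7, -6]
Step 4 ('push 4'): [-6, -7, -6, 4]
Step 5 ('push -9'): [-6, -7, -6, 4, -9]
Step 6 ('gt'): [-6, -7, -6, 1]
Step 7 ('push -7'): [-6, -7, -6, 1, -7]
Step 8 ('div'): [-6, -7, -6, -1]

Answer: [-6, -7, -6, -1]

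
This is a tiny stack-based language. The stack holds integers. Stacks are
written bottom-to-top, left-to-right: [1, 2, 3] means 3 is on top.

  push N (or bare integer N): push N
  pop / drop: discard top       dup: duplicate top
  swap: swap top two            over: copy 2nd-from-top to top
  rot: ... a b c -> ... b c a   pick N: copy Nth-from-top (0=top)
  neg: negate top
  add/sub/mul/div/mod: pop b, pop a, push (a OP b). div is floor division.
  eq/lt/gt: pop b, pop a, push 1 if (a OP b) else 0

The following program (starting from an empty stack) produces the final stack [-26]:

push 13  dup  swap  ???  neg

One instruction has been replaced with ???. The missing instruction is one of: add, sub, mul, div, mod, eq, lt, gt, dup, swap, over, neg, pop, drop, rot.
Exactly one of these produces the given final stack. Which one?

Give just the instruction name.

Answer: add

Derivation:
Stack before ???: [13, 13]
Stack after ???:  [26]
The instruction that transforms [13, 13] -> [26] is: add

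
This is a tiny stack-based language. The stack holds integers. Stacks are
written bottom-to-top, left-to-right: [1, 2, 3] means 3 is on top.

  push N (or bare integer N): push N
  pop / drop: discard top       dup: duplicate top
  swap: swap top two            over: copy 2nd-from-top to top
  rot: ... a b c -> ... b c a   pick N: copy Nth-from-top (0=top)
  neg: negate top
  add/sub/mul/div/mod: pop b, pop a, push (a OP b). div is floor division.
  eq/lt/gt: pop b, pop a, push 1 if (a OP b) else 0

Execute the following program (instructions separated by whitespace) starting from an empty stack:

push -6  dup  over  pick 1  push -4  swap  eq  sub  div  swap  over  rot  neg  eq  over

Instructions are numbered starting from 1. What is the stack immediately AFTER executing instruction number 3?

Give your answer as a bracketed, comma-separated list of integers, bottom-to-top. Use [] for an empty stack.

Answer: [-6, -6, -6]

Derivation:
Step 1 ('push -6'): [-6]
Step 2 ('dup'): [-6, -6]
Step 3 ('over'): [-6, -6, -6]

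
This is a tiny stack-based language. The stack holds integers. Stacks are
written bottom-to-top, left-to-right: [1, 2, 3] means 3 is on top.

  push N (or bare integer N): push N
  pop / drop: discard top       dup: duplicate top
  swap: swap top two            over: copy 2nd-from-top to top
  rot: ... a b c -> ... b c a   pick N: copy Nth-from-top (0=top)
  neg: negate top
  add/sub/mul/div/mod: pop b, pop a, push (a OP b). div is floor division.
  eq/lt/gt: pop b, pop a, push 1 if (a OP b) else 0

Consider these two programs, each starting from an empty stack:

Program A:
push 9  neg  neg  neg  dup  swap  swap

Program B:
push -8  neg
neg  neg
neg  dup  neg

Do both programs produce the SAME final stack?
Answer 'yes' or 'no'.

Answer: no

Derivation:
Program A trace:
  After 'push 9': [9]
  After 'neg': [-9]
  After 'neg': [9]
  After 'neg': [-9]
  After 'dup': [-9, -9]
  After 'swap': [-9, -9]
  After 'swap': [-9, -9]
Program A final stack: [-9, -9]

Program B trace:
  After 'push -8': [-8]
  After 'neg': [8]
  After 'neg': [-8]
  After 'neg': [8]
  After 'neg': [-8]
  After 'dup': [-8, -8]
  After 'neg': [-8, 8]
Program B final stack: [-8, 8]
Same: no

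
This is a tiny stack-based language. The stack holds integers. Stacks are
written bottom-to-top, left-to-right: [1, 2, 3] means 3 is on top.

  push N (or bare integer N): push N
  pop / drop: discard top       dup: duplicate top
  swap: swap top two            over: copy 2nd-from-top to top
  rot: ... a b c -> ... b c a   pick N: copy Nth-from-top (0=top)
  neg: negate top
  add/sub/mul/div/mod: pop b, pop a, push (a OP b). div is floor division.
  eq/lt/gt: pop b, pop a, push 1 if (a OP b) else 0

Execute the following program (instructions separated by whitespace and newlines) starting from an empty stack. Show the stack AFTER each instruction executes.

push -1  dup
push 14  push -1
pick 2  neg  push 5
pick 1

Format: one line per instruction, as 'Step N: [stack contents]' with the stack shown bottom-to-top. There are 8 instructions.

Step 1: [-1]
Step 2: [-1, -1]
Step 3: [-1, -1, 14]
Step 4: [-1, -1, 14, -1]
Step 5: [-1, -1, 14, -1, -1]
Step 6: [-1, -1, 14, -1, 1]
Step 7: [-1, -1, 14, -1, 1, 5]
Step 8: [-1, -1, 14, -1, 1, 5, 1]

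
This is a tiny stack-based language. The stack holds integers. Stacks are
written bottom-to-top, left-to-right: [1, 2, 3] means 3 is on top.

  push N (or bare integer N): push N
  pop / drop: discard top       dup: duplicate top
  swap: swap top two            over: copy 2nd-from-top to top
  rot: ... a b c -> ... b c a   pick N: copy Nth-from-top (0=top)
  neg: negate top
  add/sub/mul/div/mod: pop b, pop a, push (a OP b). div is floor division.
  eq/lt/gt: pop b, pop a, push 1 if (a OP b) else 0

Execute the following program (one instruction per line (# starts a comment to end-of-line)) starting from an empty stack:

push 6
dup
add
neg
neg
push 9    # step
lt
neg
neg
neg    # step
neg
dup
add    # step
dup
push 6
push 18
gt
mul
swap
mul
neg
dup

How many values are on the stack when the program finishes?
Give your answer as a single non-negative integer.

After 'push 6': stack = [6] (depth 1)
After 'dup': stack = [6, 6] (depth 2)
After 'add': stack = [12] (depth 1)
After 'neg': stack = [-12] (depth 1)
After 'neg': stack = [12] (depth 1)
After 'push 9': stack = [12, 9] (depth 2)
After 'lt': stack = [0] (depth 1)
After 'neg': stack = [0] (depth 1)
After 'neg': stack = [0] (depth 1)
After 'neg': stack = [0] (depth 1)
  ...
After 'add': stack = [0] (depth 1)
After 'dup': stack = [0, 0] (depth 2)
After 'push 6': stack = [0, 0, 6] (depth 3)
After 'push 18': stack = [0, 0, 6, 18] (depth 4)
After 'gt': stack = [0, 0, 0] (depth 3)
After 'mul': stack = [0, 0] (depth 2)
After 'swap': stack = [0, 0] (depth 2)
After 'mul': stack = [0] (depth 1)
After 'neg': stack = [0] (depth 1)
After 'dup': stack = [0, 0] (depth 2)

Answer: 2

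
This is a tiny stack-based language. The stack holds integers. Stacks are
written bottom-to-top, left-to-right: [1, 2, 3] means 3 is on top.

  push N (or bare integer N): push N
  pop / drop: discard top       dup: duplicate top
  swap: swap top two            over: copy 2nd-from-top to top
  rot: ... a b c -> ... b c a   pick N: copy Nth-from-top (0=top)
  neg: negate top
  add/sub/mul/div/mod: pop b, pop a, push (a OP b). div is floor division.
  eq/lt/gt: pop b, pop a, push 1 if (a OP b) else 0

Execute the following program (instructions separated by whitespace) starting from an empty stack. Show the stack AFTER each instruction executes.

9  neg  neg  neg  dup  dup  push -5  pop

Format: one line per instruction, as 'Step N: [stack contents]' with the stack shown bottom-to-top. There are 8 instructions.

Step 1: [9]
Step 2: [-9]
Step 3: [9]
Step 4: [-9]
Step 5: [-9, -9]
Step 6: [-9, -9, -9]
Step 7: [-9, -9, -9, -5]
Step 8: [-9, -9, -9]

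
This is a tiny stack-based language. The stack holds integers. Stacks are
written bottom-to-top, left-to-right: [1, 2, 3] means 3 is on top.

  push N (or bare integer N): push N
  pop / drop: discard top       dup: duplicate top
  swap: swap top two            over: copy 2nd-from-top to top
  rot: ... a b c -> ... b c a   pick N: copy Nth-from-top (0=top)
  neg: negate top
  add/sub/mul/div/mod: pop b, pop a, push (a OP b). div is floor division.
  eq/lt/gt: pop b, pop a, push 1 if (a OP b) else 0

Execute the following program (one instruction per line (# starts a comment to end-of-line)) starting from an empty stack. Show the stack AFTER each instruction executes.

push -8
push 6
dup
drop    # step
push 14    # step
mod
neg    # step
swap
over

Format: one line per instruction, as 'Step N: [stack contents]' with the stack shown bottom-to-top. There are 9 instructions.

Step 1: [-8]
Step 2: [-8, 6]
Step 3: [-8, 6, 6]
Step 4: [-8, 6]
Step 5: [-8, 6, 14]
Step 6: [-8, 6]
Step 7: [-8, -6]
Step 8: [-6, -8]
Step 9: [-6, -8, -6]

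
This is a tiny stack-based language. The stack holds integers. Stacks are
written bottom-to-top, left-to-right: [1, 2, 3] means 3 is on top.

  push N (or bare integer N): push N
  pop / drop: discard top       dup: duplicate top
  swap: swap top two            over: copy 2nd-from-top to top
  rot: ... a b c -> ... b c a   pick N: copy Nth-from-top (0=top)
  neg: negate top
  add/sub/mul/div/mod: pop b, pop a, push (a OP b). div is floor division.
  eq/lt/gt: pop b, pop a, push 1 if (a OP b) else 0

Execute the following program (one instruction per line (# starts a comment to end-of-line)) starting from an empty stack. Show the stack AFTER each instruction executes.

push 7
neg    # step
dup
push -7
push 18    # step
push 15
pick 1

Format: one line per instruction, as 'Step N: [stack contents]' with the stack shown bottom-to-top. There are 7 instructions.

Step 1: [7]
Step 2: [-7]
Step 3: [-7, -7]
Step 4: [-7, -7, -7]
Step 5: [-7, -7, -7, 18]
Step 6: [-7, -7, -7, 18, 15]
Step 7: [-7, -7, -7, 18, 15, 18]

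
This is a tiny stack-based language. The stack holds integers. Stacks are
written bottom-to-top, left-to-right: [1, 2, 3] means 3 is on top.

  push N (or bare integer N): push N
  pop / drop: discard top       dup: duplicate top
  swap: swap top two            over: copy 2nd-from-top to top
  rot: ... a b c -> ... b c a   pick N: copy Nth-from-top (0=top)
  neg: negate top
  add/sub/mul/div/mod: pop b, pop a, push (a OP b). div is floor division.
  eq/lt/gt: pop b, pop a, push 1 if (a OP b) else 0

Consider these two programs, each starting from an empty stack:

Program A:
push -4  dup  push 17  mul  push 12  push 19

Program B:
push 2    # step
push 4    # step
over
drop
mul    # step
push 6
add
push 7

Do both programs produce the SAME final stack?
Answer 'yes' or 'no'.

Answer: no

Derivation:
Program A trace:
  After 'push -4': [-4]
  After 'dup': [-4, -4]
  After 'push 17': [-4, -4, 17]
  After 'mul': [-4, -68]
  After 'push 12': [-4, -68, 12]
  After 'push 19': [-4, -68, 12, 19]
Program A final stack: [-4, -68, 12, 19]

Program B trace:
  After 'push 2': [2]
  After 'push 4': [2, 4]
  After 'over': [2, 4, 2]
  After 'drop': [2, 4]
  After 'mul': [8]
  After 'push 6': [8, 6]
  After 'add': [14]
  After 'push 7': [14, 7]
Program B final stack: [14, 7]
Same: no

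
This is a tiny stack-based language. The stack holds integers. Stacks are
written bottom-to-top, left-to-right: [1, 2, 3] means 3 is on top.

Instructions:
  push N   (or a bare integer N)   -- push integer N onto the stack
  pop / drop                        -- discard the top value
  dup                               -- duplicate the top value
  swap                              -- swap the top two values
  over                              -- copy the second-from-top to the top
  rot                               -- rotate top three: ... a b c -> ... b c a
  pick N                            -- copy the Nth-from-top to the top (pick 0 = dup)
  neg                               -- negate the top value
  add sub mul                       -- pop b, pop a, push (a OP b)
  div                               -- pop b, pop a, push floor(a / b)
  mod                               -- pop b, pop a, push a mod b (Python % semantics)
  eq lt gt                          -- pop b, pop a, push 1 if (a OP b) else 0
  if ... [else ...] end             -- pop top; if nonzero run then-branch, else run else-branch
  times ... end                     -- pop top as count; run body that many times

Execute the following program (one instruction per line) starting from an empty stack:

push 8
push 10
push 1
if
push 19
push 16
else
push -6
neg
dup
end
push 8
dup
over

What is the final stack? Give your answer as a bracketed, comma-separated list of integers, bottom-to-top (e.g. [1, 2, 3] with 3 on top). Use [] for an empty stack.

After 'push 8': [8]
After 'push 10': [8, 10]
After 'push 1': [8, 10, 1]
After 'if': [8, 10]
After 'push 19': [8, 10, 19]
After 'push 16': [8, 10, 19, 16]
After 'push 8': [8, 10, 19, 16, 8]
After 'dup': [8, 10, 19, 16, 8, 8]
After 'over': [8, 10, 19, 16, 8, 8, 8]

Answer: [8, 10, 19, 16, 8, 8, 8]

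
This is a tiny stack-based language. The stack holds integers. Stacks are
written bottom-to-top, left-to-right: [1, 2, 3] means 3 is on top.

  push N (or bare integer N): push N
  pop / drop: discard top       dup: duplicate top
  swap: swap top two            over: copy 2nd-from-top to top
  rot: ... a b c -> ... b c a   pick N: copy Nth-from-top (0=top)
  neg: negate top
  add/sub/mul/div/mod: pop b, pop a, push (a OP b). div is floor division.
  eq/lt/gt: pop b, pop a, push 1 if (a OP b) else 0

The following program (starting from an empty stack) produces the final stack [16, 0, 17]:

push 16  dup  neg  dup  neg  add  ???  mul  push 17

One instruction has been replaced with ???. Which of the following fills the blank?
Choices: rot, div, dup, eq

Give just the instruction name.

Stack before ???: [16, 0]
Stack after ???:  [16, 0, 0]
Checking each choice:
  rot: stack underflow (need 3, have 2)
  div: division by zero
  dup: MATCH
  eq: stack underflow (need 2, have 1)


Answer: dup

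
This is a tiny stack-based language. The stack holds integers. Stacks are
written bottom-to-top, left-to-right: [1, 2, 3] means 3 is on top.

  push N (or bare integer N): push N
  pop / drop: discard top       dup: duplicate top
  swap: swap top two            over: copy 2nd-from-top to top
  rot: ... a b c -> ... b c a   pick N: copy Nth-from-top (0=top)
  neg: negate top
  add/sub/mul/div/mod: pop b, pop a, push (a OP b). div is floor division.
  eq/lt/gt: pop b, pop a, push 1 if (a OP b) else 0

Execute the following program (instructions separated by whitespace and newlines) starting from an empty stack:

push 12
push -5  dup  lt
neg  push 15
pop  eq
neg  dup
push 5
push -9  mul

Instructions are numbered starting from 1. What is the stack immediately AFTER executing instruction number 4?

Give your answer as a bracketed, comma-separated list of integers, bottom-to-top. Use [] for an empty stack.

Step 1 ('push 12'): [12]
Step 2 ('push -5'): [12, -5]
Step 3 ('dup'): [12, -5, -5]
Step 4 ('lt'): [12, 0]

Answer: [12, 0]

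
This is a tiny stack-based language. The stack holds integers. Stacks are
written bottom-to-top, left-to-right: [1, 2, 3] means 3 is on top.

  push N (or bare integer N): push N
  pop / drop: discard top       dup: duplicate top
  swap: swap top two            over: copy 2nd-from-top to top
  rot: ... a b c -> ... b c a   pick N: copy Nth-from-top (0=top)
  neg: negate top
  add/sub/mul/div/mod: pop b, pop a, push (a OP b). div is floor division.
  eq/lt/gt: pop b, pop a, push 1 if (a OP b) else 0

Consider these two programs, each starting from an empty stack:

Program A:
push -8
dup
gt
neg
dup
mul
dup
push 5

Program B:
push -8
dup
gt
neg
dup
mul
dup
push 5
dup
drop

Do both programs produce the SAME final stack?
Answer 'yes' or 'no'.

Program A trace:
  After 'push -8': [-8]
  After 'dup': [-8, -8]
  After 'gt': [0]
  After 'neg': [0]
  After 'dup': [0, 0]
  After 'mul': [0]
  After 'dup': [0, 0]
  After 'push 5': [0, 0, 5]
Program A final stack: [0, 0, 5]

Program B trace:
  After 'push -8': [-8]
  After 'dup': [-8, -8]
  After 'gt': [0]
  After 'neg': [0]
  After 'dup': [0, 0]
  After 'mul': [0]
  After 'dup': [0, 0]
  After 'push 5': [0, 0, 5]
  After 'dup': [0, 0, 5, 5]
  After 'drop': [0, 0, 5]
Program B final stack: [0, 0, 5]
Same: yes

Answer: yes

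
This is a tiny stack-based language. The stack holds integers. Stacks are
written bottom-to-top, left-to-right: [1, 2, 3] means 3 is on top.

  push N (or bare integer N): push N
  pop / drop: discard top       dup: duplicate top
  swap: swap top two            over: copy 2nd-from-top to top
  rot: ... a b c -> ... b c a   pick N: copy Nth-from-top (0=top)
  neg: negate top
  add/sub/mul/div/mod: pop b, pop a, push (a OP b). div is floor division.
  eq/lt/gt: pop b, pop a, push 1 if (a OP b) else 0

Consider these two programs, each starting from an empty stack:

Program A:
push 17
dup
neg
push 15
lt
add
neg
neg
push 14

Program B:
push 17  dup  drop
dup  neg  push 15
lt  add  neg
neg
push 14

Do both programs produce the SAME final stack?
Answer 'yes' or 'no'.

Program A trace:
  After 'push 17': [17]
  After 'dup': [17, 17]
  After 'neg': [17, -17]
  After 'push 15': [17, -17, 15]
  After 'lt': [17, 1]
  After 'add': [18]
  After 'neg': [-18]
  After 'neg': [18]
  After 'push 14': [18, 14]
Program A final stack: [18, 14]

Program B trace:
  After 'push 17': [17]
  After 'dup': [17, 17]
  After 'drop': [17]
  After 'dup': [17, 17]
  After 'neg': [17, -17]
  After 'push 15': [17, -17, 15]
  After 'lt': [17, 1]
  After 'add': [18]
  After 'neg': [-18]
  After 'neg': [18]
  After 'push 14': [18, 14]
Program B final stack: [18, 14]
Same: yes

Answer: yes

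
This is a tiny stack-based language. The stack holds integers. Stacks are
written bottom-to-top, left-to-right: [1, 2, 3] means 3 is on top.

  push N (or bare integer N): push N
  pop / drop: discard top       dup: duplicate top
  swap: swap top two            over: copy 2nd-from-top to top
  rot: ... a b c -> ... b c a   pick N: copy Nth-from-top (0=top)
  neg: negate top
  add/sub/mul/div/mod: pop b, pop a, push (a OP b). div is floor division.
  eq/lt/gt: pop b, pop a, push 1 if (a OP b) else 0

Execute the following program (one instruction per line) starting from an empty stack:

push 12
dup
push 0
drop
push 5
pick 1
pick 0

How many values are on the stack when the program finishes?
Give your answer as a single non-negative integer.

After 'push 12': stack = [12] (depth 1)
After 'dup': stack = [12, 12] (depth 2)
After 'push 0': stack = [12, 12, 0] (depth 3)
After 'drop': stack = [12, 12] (depth 2)
After 'push 5': stack = [12, 12, 5] (depth 3)
After 'pick 1': stack = [12, 12, 5, 12] (depth 4)
After 'pick 0': stack = [12, 12, 5, 12, 12] (depth 5)

Answer: 5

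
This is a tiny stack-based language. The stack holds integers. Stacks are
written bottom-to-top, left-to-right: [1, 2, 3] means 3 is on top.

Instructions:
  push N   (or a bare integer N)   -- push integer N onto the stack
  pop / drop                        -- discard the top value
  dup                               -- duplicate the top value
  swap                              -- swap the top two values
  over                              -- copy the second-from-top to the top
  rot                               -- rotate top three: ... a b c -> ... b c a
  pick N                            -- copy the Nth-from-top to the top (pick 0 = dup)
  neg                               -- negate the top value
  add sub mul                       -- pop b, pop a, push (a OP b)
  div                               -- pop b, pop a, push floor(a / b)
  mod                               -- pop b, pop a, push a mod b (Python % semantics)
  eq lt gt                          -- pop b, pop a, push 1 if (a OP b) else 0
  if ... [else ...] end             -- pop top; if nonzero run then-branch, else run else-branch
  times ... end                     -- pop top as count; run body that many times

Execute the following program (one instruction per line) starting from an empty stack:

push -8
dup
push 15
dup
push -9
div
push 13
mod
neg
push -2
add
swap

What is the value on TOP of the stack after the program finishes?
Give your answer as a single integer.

Answer: 15

Derivation:
After 'push -8': [-8]
After 'dup': [-8, -8]
After 'push 15': [-8, -8, 15]
After 'dup': [-8, -8, 15, 15]
After 'push -9': [-8, -8, 15, 15, -9]
After 'div': [-8, -8, 15, -2]
After 'push 13': [-8, -8, 15, -2, 13]
After 'mod': [-8, -8, 15, 11]
After 'neg': [-8, -8, 15, -11]
After 'push -2': [-8, -8, 15, -11, -2]
After 'add': [-8, -8, 15, -13]
After 'swap': [-8, -8, -13, 15]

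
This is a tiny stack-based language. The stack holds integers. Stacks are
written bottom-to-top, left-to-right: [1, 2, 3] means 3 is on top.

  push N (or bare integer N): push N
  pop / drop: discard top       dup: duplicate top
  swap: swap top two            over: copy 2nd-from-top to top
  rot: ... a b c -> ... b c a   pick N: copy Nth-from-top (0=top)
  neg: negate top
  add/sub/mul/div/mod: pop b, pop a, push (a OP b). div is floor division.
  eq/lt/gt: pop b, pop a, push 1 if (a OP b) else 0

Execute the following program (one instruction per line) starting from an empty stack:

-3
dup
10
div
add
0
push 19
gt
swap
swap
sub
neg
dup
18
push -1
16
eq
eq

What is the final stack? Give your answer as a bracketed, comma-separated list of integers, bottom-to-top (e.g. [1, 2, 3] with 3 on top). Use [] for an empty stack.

Answer: [4, 4, 0]

Derivation:
After 'push -3': [-3]
After 'dup': [-3, -3]
After 'push 10': [-3, -3, 10]
After 'div': [-3, -1]
After 'add': [-4]
After 'push 0': [-4, 0]
After 'push 19': [-4, 0, 19]
After 'gt': [-4, 0]
After 'swap': [0, -4]
After 'swap': [-4, 0]
After 'sub': [-4]
After 'neg': [4]
After 'dup': [4, 4]
After 'push 18': [4, 4, 18]
After 'push -1': [4, 4, 18, -1]
After 'push 16': [4, 4, 18, -1, 16]
After 'eq': [4, 4, 18, 0]
After 'eq': [4, 4, 0]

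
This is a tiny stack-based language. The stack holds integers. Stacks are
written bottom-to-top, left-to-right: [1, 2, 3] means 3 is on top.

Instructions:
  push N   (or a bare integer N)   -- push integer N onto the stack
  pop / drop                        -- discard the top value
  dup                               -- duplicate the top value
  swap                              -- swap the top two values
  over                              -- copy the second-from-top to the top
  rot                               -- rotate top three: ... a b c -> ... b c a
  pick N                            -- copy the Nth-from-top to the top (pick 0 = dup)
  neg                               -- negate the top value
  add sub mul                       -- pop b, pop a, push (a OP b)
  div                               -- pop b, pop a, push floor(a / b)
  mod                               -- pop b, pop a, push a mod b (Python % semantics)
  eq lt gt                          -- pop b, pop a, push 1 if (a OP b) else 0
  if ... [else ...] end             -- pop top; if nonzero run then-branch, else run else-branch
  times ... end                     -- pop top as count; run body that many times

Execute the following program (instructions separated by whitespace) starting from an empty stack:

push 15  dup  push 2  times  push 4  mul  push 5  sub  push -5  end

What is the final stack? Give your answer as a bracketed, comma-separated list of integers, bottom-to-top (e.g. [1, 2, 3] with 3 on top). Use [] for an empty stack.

After 'push 15': [15]
After 'dup': [15, 15]
After 'push 2': [15, 15, 2]
After 'times': [15, 15]
After 'push 4': [15, 15, 4]
After 'mul': [15, 60]
After 'push 5': [15, 60, 5]
After 'sub': [15, 55]
After 'push -5': [15, 55, -5]
After 'push 4': [15, 55, -5, 4]
After 'mul': [15, 55, -20]
After 'push 5': [15, 55, -20, 5]
After 'sub': [15, 55, -25]
After 'push -5': [15, 55, -25, -5]

Answer: [15, 55, -25, -5]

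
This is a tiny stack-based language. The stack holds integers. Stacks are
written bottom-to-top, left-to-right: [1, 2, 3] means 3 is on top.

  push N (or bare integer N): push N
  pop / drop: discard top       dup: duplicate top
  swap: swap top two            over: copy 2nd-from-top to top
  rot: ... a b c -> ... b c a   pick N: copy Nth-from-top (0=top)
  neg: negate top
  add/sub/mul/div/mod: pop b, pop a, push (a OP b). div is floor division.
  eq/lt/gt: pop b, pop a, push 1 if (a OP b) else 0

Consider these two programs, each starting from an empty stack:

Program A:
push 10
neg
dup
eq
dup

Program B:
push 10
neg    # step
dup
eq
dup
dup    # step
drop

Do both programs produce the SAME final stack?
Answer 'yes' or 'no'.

Program A trace:
  After 'push 10': [10]
  After 'neg': [-10]
  After 'dup': [-10, -10]
  After 'eq': [1]
  After 'dup': [1, 1]
Program A final stack: [1, 1]

Program B trace:
  After 'push 10': [10]
  After 'neg': [-10]
  After 'dup': [-10, -10]
  After 'eq': [1]
  After 'dup': [1, 1]
  After 'dup': [1, 1, 1]
  After 'drop': [1, 1]
Program B final stack: [1, 1]
Same: yes

Answer: yes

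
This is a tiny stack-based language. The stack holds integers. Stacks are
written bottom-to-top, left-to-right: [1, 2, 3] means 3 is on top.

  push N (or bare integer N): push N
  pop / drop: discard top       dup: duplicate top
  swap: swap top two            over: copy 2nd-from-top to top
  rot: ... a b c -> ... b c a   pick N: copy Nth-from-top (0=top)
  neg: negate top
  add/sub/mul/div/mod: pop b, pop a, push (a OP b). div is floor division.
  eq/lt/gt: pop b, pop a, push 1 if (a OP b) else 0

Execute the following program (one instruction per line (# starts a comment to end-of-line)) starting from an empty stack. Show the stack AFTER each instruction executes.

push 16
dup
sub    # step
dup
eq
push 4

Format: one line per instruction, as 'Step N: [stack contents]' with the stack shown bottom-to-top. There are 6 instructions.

Step 1: [16]
Step 2: [16, 16]
Step 3: [0]
Step 4: [0, 0]
Step 5: [1]
Step 6: [1, 4]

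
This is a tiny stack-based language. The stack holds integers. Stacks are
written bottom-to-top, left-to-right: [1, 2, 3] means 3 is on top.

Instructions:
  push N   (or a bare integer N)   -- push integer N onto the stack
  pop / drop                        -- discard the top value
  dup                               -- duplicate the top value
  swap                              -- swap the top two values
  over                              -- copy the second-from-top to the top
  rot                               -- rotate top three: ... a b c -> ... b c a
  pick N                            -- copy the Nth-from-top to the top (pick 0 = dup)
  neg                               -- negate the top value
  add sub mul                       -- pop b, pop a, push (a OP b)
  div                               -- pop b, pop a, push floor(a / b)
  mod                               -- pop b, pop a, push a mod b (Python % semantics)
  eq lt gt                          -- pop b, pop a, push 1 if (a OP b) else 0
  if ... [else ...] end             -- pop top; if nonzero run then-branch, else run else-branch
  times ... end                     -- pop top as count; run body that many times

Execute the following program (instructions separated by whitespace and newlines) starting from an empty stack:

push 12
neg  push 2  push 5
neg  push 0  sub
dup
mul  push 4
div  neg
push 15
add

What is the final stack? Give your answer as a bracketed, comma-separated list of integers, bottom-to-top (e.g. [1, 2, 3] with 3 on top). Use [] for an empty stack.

Answer: [-12, 2, 9]

Derivation:
After 'push 12': [12]
After 'neg': [-12]
After 'push 2': [-12, 2]
After 'push 5': [-12, 2, 5]
After 'neg': [-12, 2, -5]
After 'push 0': [-12, 2, -5, 0]
After 'sub': [-12, 2, -5]
After 'dup': [-12, 2, -5, -5]
After 'mul': [-12, 2, 25]
After 'push 4': [-12, 2, 25, 4]
After 'div': [-12, 2, 6]
After 'neg': [-12, 2, -6]
After 'push 15': [-12, 2, -6, 15]
After 'add': [-12, 2, 9]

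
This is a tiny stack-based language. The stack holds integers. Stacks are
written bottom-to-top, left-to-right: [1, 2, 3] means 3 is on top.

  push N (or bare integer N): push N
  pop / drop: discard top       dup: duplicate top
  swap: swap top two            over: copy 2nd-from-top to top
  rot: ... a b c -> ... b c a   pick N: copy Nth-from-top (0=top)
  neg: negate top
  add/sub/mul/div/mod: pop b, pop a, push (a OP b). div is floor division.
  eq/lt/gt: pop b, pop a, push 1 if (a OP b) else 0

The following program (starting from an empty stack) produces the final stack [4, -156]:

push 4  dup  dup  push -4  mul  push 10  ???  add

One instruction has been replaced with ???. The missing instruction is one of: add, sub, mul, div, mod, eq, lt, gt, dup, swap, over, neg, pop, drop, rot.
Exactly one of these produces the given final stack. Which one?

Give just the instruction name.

Stack before ???: [4, 4, -16, 10]
Stack after ???:  [4, 4, -160]
The instruction that transforms [4, 4, -16, 10] -> [4, 4, -160] is: mul

Answer: mul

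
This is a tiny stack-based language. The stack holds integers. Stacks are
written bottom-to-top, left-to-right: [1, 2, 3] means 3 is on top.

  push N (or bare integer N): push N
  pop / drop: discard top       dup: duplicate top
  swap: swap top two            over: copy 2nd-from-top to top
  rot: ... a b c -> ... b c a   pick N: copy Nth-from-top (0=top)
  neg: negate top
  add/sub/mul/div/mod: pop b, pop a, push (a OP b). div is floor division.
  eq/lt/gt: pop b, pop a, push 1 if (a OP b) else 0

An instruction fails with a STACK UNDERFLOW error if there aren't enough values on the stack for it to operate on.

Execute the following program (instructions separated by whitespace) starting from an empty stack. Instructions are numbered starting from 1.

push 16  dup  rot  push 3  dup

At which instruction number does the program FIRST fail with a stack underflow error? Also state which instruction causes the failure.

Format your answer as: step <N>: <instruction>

Answer: step 3: rot

Derivation:
Step 1 ('push 16'): stack = [16], depth = 1
Step 2 ('dup'): stack = [16, 16], depth = 2
Step 3 ('rot'): needs 3 value(s) but depth is 2 — STACK UNDERFLOW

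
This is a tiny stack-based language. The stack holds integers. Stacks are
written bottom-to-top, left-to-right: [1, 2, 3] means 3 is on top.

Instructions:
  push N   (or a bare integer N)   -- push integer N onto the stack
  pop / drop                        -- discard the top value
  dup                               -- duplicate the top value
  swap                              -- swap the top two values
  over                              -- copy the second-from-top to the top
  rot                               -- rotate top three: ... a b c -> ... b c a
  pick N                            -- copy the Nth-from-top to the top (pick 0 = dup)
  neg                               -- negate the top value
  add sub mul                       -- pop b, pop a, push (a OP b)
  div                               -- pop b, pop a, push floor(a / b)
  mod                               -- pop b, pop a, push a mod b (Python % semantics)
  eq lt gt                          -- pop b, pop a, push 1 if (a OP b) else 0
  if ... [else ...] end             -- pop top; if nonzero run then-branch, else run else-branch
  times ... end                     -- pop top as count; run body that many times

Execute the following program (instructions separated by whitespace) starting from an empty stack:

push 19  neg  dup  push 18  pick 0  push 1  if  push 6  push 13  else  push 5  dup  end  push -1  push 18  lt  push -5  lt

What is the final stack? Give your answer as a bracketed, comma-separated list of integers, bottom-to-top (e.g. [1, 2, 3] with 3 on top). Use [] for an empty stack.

Answer: [-19, -19, 18, 18, 6, 13, 0]

Derivation:
After 'push 19': [19]
After 'neg': [-19]
After 'dup': [-19, -19]
After 'push 18': [-19, -19, 18]
After 'pick 0': [-19, -19, 18, 18]
After 'push 1': [-19, -19, 18, 18, 1]
After 'if': [-19, -19, 18, 18]
After 'push 6': [-19, -19, 18, 18, 6]
After 'push 13': [-19, -19, 18, 18, 6, 13]
After 'push -1': [-19, -19, 18, 18, 6, 13, -1]
After 'push 18': [-19, -19, 18, 18, 6, 13, -1, 18]
After 'lt': [-19, -19, 18, 18, 6, 13, 1]
After 'push -5': [-19, -19, 18, 18, 6, 13, 1, -5]
After 'lt': [-19, -19, 18, 18, 6, 13, 0]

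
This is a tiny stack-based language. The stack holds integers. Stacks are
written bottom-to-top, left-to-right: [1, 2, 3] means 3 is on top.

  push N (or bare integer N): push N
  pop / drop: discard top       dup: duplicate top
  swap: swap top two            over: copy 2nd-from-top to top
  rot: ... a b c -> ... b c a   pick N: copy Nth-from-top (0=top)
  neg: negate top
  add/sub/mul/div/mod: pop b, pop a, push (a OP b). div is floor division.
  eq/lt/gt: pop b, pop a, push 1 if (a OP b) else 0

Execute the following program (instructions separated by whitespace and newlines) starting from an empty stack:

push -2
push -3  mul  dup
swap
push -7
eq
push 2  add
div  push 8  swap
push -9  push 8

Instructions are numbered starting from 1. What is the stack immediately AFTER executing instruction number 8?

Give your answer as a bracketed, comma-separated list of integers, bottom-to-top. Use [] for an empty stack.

Step 1 ('push -2'): [-2]
Step 2 ('push -3'): [-2, -3]
Step 3 ('mul'): [6]
Step 4 ('dup'): [6, 6]
Step 5 ('swap'): [6, 6]
Step 6 ('push -7'): [6, 6, -7]
Step 7 ('eq'): [6, 0]
Step 8 ('push 2'): [6, 0, 2]

Answer: [6, 0, 2]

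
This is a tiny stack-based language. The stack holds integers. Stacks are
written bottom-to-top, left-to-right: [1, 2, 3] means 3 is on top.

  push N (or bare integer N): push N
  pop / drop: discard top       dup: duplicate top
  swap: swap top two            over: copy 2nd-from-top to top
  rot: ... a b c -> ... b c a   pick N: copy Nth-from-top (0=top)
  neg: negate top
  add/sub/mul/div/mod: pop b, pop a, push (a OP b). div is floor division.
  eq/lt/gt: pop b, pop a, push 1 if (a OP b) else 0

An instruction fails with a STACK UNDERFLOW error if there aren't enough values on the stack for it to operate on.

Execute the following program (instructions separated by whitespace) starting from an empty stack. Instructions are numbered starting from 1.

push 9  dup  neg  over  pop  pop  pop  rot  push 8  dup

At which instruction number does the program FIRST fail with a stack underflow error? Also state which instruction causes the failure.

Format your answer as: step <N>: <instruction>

Answer: step 8: rot

Derivation:
Step 1 ('push 9'): stack = [9], depth = 1
Step 2 ('dup'): stack = [9, 9], depth = 2
Step 3 ('neg'): stack = [9, -9], depth = 2
Step 4 ('over'): stack = [9, -9, 9], depth = 3
Step 5 ('pop'): stack = [9, -9], depth = 2
Step 6 ('pop'): stack = [9], depth = 1
Step 7 ('pop'): stack = [], depth = 0
Step 8 ('rot'): needs 3 value(s) but depth is 0 — STACK UNDERFLOW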